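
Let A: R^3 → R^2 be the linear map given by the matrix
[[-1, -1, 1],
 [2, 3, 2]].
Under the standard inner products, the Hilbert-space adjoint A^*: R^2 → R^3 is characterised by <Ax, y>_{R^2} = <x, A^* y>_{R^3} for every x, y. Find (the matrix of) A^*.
A^* = A^T =
[[-1, 2],
 [-1, 3],
 [1, 2]]

For real matrices with standard dot products, the defining identity <Ax, y> = <x, A^* y> gives (Ax)^T y = x^T (A^*) y, i.e. x^T A^T y = x^T (A^*) y. Since this holds for all x, y, we must have A^* = A^T. Therefore
A^* =
[[-1, 2],
 [-1, 3],
 [1, 2]].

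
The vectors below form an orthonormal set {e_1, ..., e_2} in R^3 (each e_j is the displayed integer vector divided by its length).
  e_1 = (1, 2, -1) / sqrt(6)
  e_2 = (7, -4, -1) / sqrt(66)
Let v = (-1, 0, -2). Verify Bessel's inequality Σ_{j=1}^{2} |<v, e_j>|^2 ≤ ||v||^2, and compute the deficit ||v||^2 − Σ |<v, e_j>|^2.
Σ |<v, e_j>|^2 = 6/11; ||v||^2 = 5; deficit = 49/11

Write each e_j = u_j / sqrt(<u_j, u_j>) where u_j is the displayed integer vector. Then <v, e_j> = <v, u_j> / sqrt(<u_j, u_j>), so |<v, e_j>|^2 = <v, u_j>^2 / <u_j, u_j>.
Coefficients: <v, e_1> = 1/sqrt(6), <v, e_2> = -5/sqrt(66).
Square and sum: Σ |<v, e_j>|^2 = 6/11.
Compute ||v||^2 = v·v = 5.
Deficit = 5 − 6/11 = 49/11 ≥ 0, confirming Bessel's inequality. (The deficit equals ||v − Σ <v,e_j> e_j||^2, the squared distance from v to span{e_j}.)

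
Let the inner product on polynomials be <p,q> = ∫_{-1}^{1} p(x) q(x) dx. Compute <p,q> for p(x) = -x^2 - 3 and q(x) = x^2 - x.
<p,q> = -12/5

Expand the product: p(x)·q(x) = -x^4 + x^3 - 3*x^2 + 3*x.
∫_{-1}^{1} of each monomial x^k gives [2/(k+1) if k even, 0 if k odd]. Integrating term-by-term (or equivalently evaluating the antiderivative F(x) = -x^5/5 + x^4/4 - x^3 + 3*x^2/2 at the endpoints):
  F(1) − F(−1) = 11/20 − (59/20) = -12/5.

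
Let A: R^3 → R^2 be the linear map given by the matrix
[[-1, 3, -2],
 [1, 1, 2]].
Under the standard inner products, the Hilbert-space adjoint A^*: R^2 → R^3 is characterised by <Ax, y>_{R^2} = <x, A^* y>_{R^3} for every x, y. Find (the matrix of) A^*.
A^* = A^T =
[[-1, 1],
 [3, 1],
 [-2, 2]]

For real matrices with standard dot products, the defining identity <Ax, y> = <x, A^* y> gives (Ax)^T y = x^T (A^*) y, i.e. x^T A^T y = x^T (A^*) y. Since this holds for all x, y, we must have A^* = A^T. Therefore
A^* =
[[-1, 1],
 [3, 1],
 [-2, 2]].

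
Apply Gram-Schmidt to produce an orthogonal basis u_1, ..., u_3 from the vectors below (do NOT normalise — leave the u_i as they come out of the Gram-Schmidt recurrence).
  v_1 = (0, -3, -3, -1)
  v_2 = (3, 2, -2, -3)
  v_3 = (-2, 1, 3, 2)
Orthogonal basis:
  u_1 = (0, -3, -3, -1)
  u_2 = (3, 47/19, -29/19, -54/19)
  u_3 = (-184/485, 61/485, -17/485, -132/485)

Apply the Gram-Schmidt recurrence
  u_1 = v_1
  u_i = v_i − Σ_{j<i} ((v_i · u_j) / (u_j · u_j)) · u_j.

Step by step this gives:
  u_1 = (0, -3, -3, -1)
  u_2 = (3, 47/19, -29/19, -54/19)
  u_3 = (-184/485, 61/485, -17/485, -132/485)

Orthogonality check:
  u_2 · u_1 = 0 (should be 0)
  u_3 · u_1 = 0 (should be 0)
  u_3 · u_2 = 0 (should be 0)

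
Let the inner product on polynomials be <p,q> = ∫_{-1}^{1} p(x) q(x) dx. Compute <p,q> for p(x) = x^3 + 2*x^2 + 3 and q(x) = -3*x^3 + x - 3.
<p,q> = -786/35

Expand the product: p(x)·q(x) = -3*x^6 - 6*x^5 + x^4 - 10*x^3 - 6*x^2 + 3*x - 9.
∫_{-1}^{1} of each monomial x^k gives [2/(k+1) if k even, 0 if k odd]. Integrating term-by-term (or equivalently evaluating the antiderivative F(x) = -3*x^7/7 - x^6 + x^5/5 - 5*x^4/2 - 2*x^3 + 3*x^2/2 - 9*x at the endpoints):
  F(1) − F(−1) = -463/35 − (323/35) = -786/35.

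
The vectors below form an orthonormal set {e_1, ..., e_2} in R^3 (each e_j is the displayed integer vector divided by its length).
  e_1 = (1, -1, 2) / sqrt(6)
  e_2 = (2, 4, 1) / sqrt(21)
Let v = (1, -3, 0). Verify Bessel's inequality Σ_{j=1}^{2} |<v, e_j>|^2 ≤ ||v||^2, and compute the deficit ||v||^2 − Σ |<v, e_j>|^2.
Σ |<v, e_j>|^2 = 52/7; ||v||^2 = 10; deficit = 18/7

Write each e_j = u_j / sqrt(<u_j, u_j>) where u_j is the displayed integer vector. Then <v, e_j> = <v, u_j> / sqrt(<u_j, u_j>), so |<v, e_j>|^2 = <v, u_j>^2 / <u_j, u_j>.
Coefficients: <v, e_1> = 4/sqrt(6), <v, e_2> = -10/sqrt(21).
Square and sum: Σ |<v, e_j>|^2 = 52/7.
Compute ||v||^2 = v·v = 10.
Deficit = 10 − 52/7 = 18/7 ≥ 0, confirming Bessel's inequality. (The deficit equals ||v − Σ <v,e_j> e_j||^2, the squared distance from v to span{e_j}.)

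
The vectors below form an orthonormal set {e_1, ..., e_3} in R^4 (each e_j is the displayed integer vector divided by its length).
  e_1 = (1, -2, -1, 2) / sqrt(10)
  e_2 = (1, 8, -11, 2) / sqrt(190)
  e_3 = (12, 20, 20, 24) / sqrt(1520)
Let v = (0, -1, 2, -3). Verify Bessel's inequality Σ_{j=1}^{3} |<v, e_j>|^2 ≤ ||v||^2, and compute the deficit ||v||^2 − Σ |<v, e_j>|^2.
Σ |<v, e_j>|^2 = 61/5; ||v||^2 = 14; deficit = 9/5

Write each e_j = u_j / sqrt(<u_j, u_j>) where u_j is the displayed integer vector. Then <v, e_j> = <v, u_j> / sqrt(<u_j, u_j>), so |<v, e_j>|^2 = <v, u_j>^2 / <u_j, u_j>.
Coefficients: <v, e_1> = -6/sqrt(10), <v, e_2> = -36/sqrt(190), <v, e_3> = -52/sqrt(1520).
Square and sum: Σ |<v, e_j>|^2 = 61/5.
Compute ||v||^2 = v·v = 14.
Deficit = 14 − 61/5 = 9/5 ≥ 0, confirming Bessel's inequality. (The deficit equals ||v − Σ <v,e_j> e_j||^2, the squared distance from v to span{e_j}.)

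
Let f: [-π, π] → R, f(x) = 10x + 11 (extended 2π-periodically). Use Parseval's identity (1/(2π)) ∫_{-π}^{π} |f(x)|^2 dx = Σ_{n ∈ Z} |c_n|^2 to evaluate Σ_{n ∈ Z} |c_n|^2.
Σ |c_n|^2 = 100π^2/3 + 121

Expand and integrate term by term over [-π, π]:
  ∫ (10x)^2 dx = 100·(2π^3/3); ∫ 2·10·(11)·x dx = 0 (odd integrand); ∫ 11^2 dx = 121·2π.
So (1/(2π)) ∫_{-π}^{π} (10x + 11)^2 dx = 100π^2/3 + 121 = 100π^2/3 + 121.
Parseval ⇒ Σ |c_n|^2 = 100π^2/3 + 121.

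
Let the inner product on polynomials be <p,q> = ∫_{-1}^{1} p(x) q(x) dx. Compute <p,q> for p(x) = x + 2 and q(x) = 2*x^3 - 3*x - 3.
<p,q> = -66/5

Expand the product: p(x)·q(x) = 2*x^4 + 4*x^3 - 3*x^2 - 9*x - 6.
∫_{-1}^{1} of each monomial x^k gives [2/(k+1) if k even, 0 if k odd]. Integrating term-by-term (or equivalently evaluating the antiderivative F(x) = 2*x^5/5 + x^4 - x^3 - 9*x^2/2 - 6*x at the endpoints):
  F(1) − F(−1) = -101/10 − (31/10) = -66/5.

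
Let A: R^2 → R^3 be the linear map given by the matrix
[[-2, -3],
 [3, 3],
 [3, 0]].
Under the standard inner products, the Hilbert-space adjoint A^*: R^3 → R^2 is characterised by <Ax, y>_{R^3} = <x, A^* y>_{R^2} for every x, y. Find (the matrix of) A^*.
A^* = A^T =
[[-2, 3, 3],
 [-3, 3, 0]]

For real matrices with standard dot products, the defining identity <Ax, y> = <x, A^* y> gives (Ax)^T y = x^T (A^*) y, i.e. x^T A^T y = x^T (A^*) y. Since this holds for all x, y, we must have A^* = A^T. Therefore
A^* =
[[-2, 3, 3],
 [-3, 3, 0]].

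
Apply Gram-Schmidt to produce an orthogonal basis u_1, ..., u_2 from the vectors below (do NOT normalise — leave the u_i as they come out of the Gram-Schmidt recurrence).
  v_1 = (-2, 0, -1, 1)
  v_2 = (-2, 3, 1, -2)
Orthogonal basis:
  u_1 = (-2, 0, -1, 1)
  u_2 = (-5/3, 3, 7/6, -13/6)

Apply the Gram-Schmidt recurrence
  u_1 = v_1
  u_i = v_i − Σ_{j<i} ((v_i · u_j) / (u_j · u_j)) · u_j.

Step by step this gives:
  u_1 = (-2, 0, -1, 1)
  u_2 = (-5/3, 3, 7/6, -13/6)

Orthogonality check:
  u_2 · u_1 = 0 (should be 0)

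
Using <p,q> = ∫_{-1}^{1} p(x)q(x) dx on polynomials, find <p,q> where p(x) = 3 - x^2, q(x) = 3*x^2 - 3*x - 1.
<p,q> = -8/15

Expand the product: p(x)·q(x) = -3*x^4 + 3*x^3 + 10*x^2 - 9*x - 3.
∫_{-1}^{1} of each monomial x^k gives [2/(k+1) if k even, 0 if k odd]. Integrating term-by-term (or equivalently evaluating the antiderivative F(x) = -3*x^5/5 + 3*x^4/4 + 10*x^3/3 - 9*x^2/2 - 3*x at the endpoints):
  F(1) − F(−1) = -241/60 − (-209/60) = -8/15.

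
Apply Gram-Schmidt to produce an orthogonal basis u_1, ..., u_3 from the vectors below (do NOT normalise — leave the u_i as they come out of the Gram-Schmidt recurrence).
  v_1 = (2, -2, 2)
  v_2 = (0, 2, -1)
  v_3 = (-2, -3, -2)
Orthogonal basis:
  u_1 = (2, -2, 2)
  u_2 = (1, 1, 0)
  u_3 = (5/6, -5/6, -5/3)

Apply the Gram-Schmidt recurrence
  u_1 = v_1
  u_i = v_i − Σ_{j<i} ((v_i · u_j) / (u_j · u_j)) · u_j.

Step by step this gives:
  u_1 = (2, -2, 2)
  u_2 = (1, 1, 0)
  u_3 = (5/6, -5/6, -5/3)

Orthogonality check:
  u_2 · u_1 = 0 (should be 0)
  u_3 · u_1 = 0 (should be 0)
  u_3 · u_2 = 0 (should be 0)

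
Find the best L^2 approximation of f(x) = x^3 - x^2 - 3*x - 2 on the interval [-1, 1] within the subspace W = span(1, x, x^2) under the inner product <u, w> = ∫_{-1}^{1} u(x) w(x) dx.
g(x) = -x^2 - 12*x/5 - 2

The best approximation g ∈ W is the orthogonal projection of f onto W. Writing g = a_0 + a_1 x + a_2 x^2, the coefficients solve the normal equations G · a = b where
  G_{ij} = <φ_i, φ_j> and b_i = <f, φ_i>, with φ_0 = 1, φ_1 = x, φ_2 = x^2.
G =
  [2, 0, 2/3]
  [0, 2/3, 0]
  [2/3, 0, 2/5],
b = (-14/3, -8/5, -26/15).
Solving gives a_0 = -2, a_1 = -12/5, a_2 = -1, so
  g(x) = -x^2 - 12*x/5 - 2.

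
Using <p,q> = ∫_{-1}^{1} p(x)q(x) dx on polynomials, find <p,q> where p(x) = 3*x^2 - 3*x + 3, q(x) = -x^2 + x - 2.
<p,q> = -106/5

Expand the product: p(x)·q(x) = -3*x^4 + 6*x^3 - 12*x^2 + 9*x - 6.
∫_{-1}^{1} of each monomial x^k gives [2/(k+1) if k even, 0 if k odd]. Integrating term-by-term (or equivalently evaluating the antiderivative F(x) = -3*x^5/5 + 3*x^4/2 - 4*x^3 + 9*x^2/2 - 6*x at the endpoints):
  F(1) − F(−1) = -23/5 − (83/5) = -106/5.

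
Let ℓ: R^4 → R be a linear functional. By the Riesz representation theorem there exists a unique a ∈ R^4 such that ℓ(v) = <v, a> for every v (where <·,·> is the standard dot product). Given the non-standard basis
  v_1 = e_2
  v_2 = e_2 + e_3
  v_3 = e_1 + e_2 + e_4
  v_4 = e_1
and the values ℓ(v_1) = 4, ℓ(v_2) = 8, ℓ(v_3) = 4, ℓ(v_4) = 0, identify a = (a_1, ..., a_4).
a = (0, 4, 4, 0)

Write a = (a_1, ..., a_4) in the standard basis. For each basis vector v_i, ℓ(v_i) = <v_i, a> is a linear equation in the a_j's. Collect the n equations into a matrix system V a = ℓ, where row i of V is v_i (expressed in the standard basis). Since V is invertible (lower-triangular with 1s on the diagonal, up to permutation), solve by back-substitution:
  V =
[[0, 1, 0, 0],
 [0, 1, 1, 0],
 [1, 1, 0, 1],
 [1, 0, 0, 0]]
  V a = (4, 8, 4, 0)
Solving gives a = (0, 4, 4, 0).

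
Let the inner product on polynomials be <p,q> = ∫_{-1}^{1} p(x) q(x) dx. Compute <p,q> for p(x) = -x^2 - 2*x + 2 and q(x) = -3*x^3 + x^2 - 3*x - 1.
<p,q> = 4

Expand the product: p(x)·q(x) = 3*x^5 + 5*x^4 - 5*x^3 + 9*x^2 - 4*x - 2.
∫_{-1}^{1} of each monomial x^k gives [2/(k+1) if k even, 0 if k odd]. Integrating term-by-term (or equivalently evaluating the antiderivative F(x) = x^6/2 + x^5 - 5*x^4/4 + 3*x^3 - 2*x^2 - 2*x at the endpoints):
  F(1) − F(−1) = -3/4 − (-19/4) = 4.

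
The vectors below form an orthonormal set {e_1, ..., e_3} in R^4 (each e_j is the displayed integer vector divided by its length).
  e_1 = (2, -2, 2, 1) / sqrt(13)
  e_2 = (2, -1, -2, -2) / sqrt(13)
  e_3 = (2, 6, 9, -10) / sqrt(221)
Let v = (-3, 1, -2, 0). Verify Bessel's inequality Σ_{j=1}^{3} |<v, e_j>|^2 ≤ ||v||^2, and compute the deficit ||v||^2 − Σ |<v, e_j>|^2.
Σ |<v, e_j>|^2 = 225/17; ||v||^2 = 14; deficit = 13/17

Write each e_j = u_j / sqrt(<u_j, u_j>) where u_j is the displayed integer vector. Then <v, e_j> = <v, u_j> / sqrt(<u_j, u_j>), so |<v, e_j>|^2 = <v, u_j>^2 / <u_j, u_j>.
Coefficients: <v, e_1> = -12/sqrt(13), <v, e_2> = -3/sqrt(13), <v, e_3> = -18/sqrt(221).
Square and sum: Σ |<v, e_j>|^2 = 225/17.
Compute ||v||^2 = v·v = 14.
Deficit = 14 − 225/17 = 13/17 ≥ 0, confirming Bessel's inequality. (The deficit equals ||v − Σ <v,e_j> e_j||^2, the squared distance from v to span{e_j}.)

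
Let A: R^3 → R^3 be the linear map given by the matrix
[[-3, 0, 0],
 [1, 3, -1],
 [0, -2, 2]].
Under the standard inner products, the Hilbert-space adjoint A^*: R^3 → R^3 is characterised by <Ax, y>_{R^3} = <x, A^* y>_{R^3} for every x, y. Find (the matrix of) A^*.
A^* = A^T =
[[-3, 1, 0],
 [0, 3, -2],
 [0, -1, 2]]

For real matrices with standard dot products, the defining identity <Ax, y> = <x, A^* y> gives (Ax)^T y = x^T (A^*) y, i.e. x^T A^T y = x^T (A^*) y. Since this holds for all x, y, we must have A^* = A^T. Therefore
A^* =
[[-3, 1, 0],
 [0, 3, -2],
 [0, -1, 2]].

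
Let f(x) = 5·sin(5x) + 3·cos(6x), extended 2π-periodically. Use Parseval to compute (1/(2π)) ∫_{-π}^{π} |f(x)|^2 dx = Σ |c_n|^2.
Σ |c_n|^2 = 17

Expand |f|^2 and use orthogonality of {sin(nx), cos(mx)} on [-π, π]:
  ∫_{-π}^{π} sin(nx)^2 dx = π, ∫ cos(mx)^2 dx = π, and cross terms integrate to 0.
So ∫_{-π}^{π} f(x)^2 dx = 5^2 · π + 3^2 · π = (25 + 9)π.
Divide by 2π: (25 + 9)/2 = 17.
By Parseval, this equals Σ |c_n|^2.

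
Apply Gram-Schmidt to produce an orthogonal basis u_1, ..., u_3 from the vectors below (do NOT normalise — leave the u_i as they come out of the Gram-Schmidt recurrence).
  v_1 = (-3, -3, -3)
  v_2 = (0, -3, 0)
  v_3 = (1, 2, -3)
Orthogonal basis:
  u_1 = (-3, -3, -3)
  u_2 = (1, -2, 1)
  u_3 = (2, 0, -2)

Apply the Gram-Schmidt recurrence
  u_1 = v_1
  u_i = v_i − Σ_{j<i} ((v_i · u_j) / (u_j · u_j)) · u_j.

Step by step this gives:
  u_1 = (-3, -3, -3)
  u_2 = (1, -2, 1)
  u_3 = (2, 0, -2)

Orthogonality check:
  u_2 · u_1 = 0 (should be 0)
  u_3 · u_1 = 0 (should be 0)
  u_3 · u_2 = 0 (should be 0)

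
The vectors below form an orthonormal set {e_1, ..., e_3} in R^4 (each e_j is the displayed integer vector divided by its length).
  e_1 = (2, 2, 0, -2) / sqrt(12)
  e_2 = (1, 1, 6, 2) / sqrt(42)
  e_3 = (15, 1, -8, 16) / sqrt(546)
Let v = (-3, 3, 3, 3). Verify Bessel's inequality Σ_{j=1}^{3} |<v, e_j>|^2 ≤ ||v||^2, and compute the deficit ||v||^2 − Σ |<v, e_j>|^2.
Σ |<v, e_j>|^2 = 225/13; ||v||^2 = 36; deficit = 243/13

Write each e_j = u_j / sqrt(<u_j, u_j>) where u_j is the displayed integer vector. Then <v, e_j> = <v, u_j> / sqrt(<u_j, u_j>), so |<v, e_j>|^2 = <v, u_j>^2 / <u_j, u_j>.
Coefficients: <v, e_1> = -6/sqrt(12), <v, e_2> = 24/sqrt(42), <v, e_3> = -18/sqrt(546).
Square and sum: Σ |<v, e_j>|^2 = 225/13.
Compute ||v||^2 = v·v = 36.
Deficit = 36 − 225/13 = 243/13 ≥ 0, confirming Bessel's inequality. (The deficit equals ||v − Σ <v,e_j> e_j||^2, the squared distance from v to span{e_j}.)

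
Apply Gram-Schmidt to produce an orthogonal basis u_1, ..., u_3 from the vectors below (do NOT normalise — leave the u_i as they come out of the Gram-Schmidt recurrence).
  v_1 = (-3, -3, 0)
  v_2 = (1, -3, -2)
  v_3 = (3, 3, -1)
Orthogonal basis:
  u_1 = (-3, -3, 0)
  u_2 = (2, -2, -2)
  u_3 = (-1/3, 1/3, -2/3)

Apply the Gram-Schmidt recurrence
  u_1 = v_1
  u_i = v_i − Σ_{j<i} ((v_i · u_j) / (u_j · u_j)) · u_j.

Step by step this gives:
  u_1 = (-3, -3, 0)
  u_2 = (2, -2, -2)
  u_3 = (-1/3, 1/3, -2/3)

Orthogonality check:
  u_2 · u_1 = 0 (should be 0)
  u_3 · u_1 = 0 (should be 0)
  u_3 · u_2 = 0 (should be 0)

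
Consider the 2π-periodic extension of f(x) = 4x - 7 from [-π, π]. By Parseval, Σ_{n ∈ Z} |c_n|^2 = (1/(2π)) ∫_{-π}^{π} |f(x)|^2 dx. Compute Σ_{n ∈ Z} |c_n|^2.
Σ |c_n|^2 = 16π^2/3 + 49

Expand and integrate term by term over [-π, π]:
  ∫ (4x)^2 dx = 16·(2π^3/3); ∫ 2·4·(-7)·x dx = 0 (odd integrand); ∫ (-7)^2 dx = 49·2π.
So (1/(2π)) ∫_{-π}^{π} (4x - 7)^2 dx = 16π^2/3 + 49 = 16π^2/3 + 49.
Parseval ⇒ Σ |c_n|^2 = 16π^2/3 + 49.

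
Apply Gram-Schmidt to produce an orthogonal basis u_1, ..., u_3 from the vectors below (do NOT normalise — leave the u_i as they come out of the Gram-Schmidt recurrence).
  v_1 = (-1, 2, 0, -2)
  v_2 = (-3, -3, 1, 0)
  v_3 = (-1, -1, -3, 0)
Orthogonal basis:
  u_1 = (-1, 2, 0, -2)
  u_2 = (-10/3, -7/3, 1, -2/3)
  u_3 = (-50/81, -35/81, -85/27, -10/81)

Apply the Gram-Schmidt recurrence
  u_1 = v_1
  u_i = v_i − Σ_{j<i} ((v_i · u_j) / (u_j · u_j)) · u_j.

Step by step this gives:
  u_1 = (-1, 2, 0, -2)
  u_2 = (-10/3, -7/3, 1, -2/3)
  u_3 = (-50/81, -35/81, -85/27, -10/81)

Orthogonality check:
  u_2 · u_1 = 0 (should be 0)
  u_3 · u_1 = 0 (should be 0)
  u_3 · u_2 = 0 (should be 0)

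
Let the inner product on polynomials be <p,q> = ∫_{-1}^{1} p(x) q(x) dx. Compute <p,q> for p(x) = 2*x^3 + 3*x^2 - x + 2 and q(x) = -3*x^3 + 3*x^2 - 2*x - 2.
<p,q> = -544/105

Expand the product: p(x)·q(x) = -6*x^6 - 3*x^5 + 8*x^4 - 19*x^3 + 2*x^2 - 2*x - 4.
∫_{-1}^{1} of each monomial x^k gives [2/(k+1) if k even, 0 if k odd]. Integrating term-by-term (or equivalently evaluating the antiderivative F(x) = -6*x^7/7 - x^6/2 + 8*x^5/5 - 19*x^4/4 + 2*x^3/3 - x^2 - 4*x at the endpoints):
  F(1) − F(−1) = -3713/420 − (-1537/420) = -544/105.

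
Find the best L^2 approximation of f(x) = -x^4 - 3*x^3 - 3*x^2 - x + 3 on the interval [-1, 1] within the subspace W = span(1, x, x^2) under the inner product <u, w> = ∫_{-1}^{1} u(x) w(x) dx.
g(x) = -27*x^2/7 - 14*x/5 + 108/35

The best approximation g ∈ W is the orthogonal projection of f onto W. Writing g = a_0 + a_1 x + a_2 x^2, the coefficients solve the normal equations G · a = b where
  G_{ij} = <φ_i, φ_j> and b_i = <f, φ_i>, with φ_0 = 1, φ_1 = x, φ_2 = x^2.
G =
  [2, 0, 2/3]
  [0, 2/3, 0]
  [2/3, 0, 2/5],
b = (18/5, -28/15, 18/35).
Solving gives a_0 = 108/35, a_1 = -14/5, a_2 = -27/7, so
  g(x) = -27*x^2/7 - 14*x/5 + 108/35.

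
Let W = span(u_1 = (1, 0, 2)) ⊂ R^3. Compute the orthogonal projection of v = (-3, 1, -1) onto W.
proj_W(v) = (-1, 0, -2)

Set up U = [u_1 | ... | u_1] ∈ R^(3×1). The projector onto W = col(U) is P = U (U^T U)^(-1) U^T.
Compute U^T U =
  [5],
and U^T v = (-5).
Solve U^T U · c = U^T v for the coefficients: c = (-1). The projection is proj_W(v) = U c.
Check: (v - proj_W(v)) · u_1 = 0  (should be 0).
Result: proj_W(v) = (-1, 0, -2).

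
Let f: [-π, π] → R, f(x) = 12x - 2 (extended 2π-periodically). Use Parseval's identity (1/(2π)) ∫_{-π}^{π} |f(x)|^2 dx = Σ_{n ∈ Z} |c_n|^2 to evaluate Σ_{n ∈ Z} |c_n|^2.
Σ |c_n|^2 = 48π^2 + 4

Expand and integrate term by term over [-π, π]:
  ∫ (12x)^2 dx = 144·(2π^3/3); ∫ 2·12·(-2)·x dx = 0 (odd integrand); ∫ (-2)^2 dx = 4·2π.
So (1/(2π)) ∫_{-π}^{π} (12x - 2)^2 dx = 144π^2/3 + 4 = 48π^2 + 4.
Parseval ⇒ Σ |c_n|^2 = 48π^2 + 4.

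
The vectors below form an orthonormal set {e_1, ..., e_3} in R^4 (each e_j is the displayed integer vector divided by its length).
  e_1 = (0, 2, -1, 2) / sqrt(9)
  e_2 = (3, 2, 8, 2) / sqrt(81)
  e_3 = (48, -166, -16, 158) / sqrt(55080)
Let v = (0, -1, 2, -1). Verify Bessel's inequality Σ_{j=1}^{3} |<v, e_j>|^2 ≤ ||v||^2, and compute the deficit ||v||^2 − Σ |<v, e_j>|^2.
Σ |<v, e_j>|^2 = 492/85; ||v||^2 = 6; deficit = 18/85

Write each e_j = u_j / sqrt(<u_j, u_j>) where u_j is the displayed integer vector. Then <v, e_j> = <v, u_j> / sqrt(<u_j, u_j>), so |<v, e_j>|^2 = <v, u_j>^2 / <u_j, u_j>.
Coefficients: <v, e_1> = -6/sqrt(9), <v, e_2> = 12/sqrt(81), <v, e_3> = -24/sqrt(55080).
Square and sum: Σ |<v, e_j>|^2 = 492/85.
Compute ||v||^2 = v·v = 6.
Deficit = 6 − 492/85 = 18/85 ≥ 0, confirming Bessel's inequality. (The deficit equals ||v − Σ <v,e_j> e_j||^2, the squared distance from v to span{e_j}.)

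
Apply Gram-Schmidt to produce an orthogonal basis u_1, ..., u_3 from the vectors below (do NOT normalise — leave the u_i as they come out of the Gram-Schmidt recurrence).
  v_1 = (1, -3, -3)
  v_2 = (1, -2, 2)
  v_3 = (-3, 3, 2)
Orthogonal basis:
  u_1 = (1, -3, -3)
  u_2 = (18/19, -35/19, 41/19)
  u_3 = (-138/85, -23/34, 23/170)

Apply the Gram-Schmidt recurrence
  u_1 = v_1
  u_i = v_i − Σ_{j<i} ((v_i · u_j) / (u_j · u_j)) · u_j.

Step by step this gives:
  u_1 = (1, -3, -3)
  u_2 = (18/19, -35/19, 41/19)
  u_3 = (-138/85, -23/34, 23/170)

Orthogonality check:
  u_2 · u_1 = 0 (should be 0)
  u_3 · u_1 = 0 (should be 0)
  u_3 · u_2 = 0 (should be 0)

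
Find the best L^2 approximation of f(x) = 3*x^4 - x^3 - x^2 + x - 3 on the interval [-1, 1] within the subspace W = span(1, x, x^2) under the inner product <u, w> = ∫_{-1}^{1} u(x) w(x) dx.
g(x) = 11*x^2/7 + 2*x/5 - 114/35

The best approximation g ∈ W is the orthogonal projection of f onto W. Writing g = a_0 + a_1 x + a_2 x^2, the coefficients solve the normal equations G · a = b where
  G_{ij} = <φ_i, φ_j> and b_i = <f, φ_i>, with φ_0 = 1, φ_1 = x, φ_2 = x^2.
G =
  [2, 0, 2/3]
  [0, 2/3, 0]
  [2/3, 0, 2/5],
b = (-82/15, 4/15, -54/35).
Solving gives a_0 = -114/35, a_1 = 2/5, a_2 = 11/7, so
  g(x) = 11*x^2/7 + 2*x/5 - 114/35.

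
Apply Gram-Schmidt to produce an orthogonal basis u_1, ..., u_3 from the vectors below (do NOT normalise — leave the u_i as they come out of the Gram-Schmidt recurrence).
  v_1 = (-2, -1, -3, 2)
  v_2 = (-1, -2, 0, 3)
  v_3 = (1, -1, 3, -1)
Orthogonal basis:
  u_1 = (-2, -1, -3, 2)
  u_2 = (1/9, -13/9, 5/3, 17/9)
  u_3 = (-15/38, -33/38, 3/38, -27/38)

Apply the Gram-Schmidt recurrence
  u_1 = v_1
  u_i = v_i − Σ_{j<i} ((v_i · u_j) / (u_j · u_j)) · u_j.

Step by step this gives:
  u_1 = (-2, -1, -3, 2)
  u_2 = (1/9, -13/9, 5/3, 17/9)
  u_3 = (-15/38, -33/38, 3/38, -27/38)

Orthogonality check:
  u_2 · u_1 = 0 (should be 0)
  u_3 · u_1 = 0 (should be 0)
  u_3 · u_2 = 0 (should be 0)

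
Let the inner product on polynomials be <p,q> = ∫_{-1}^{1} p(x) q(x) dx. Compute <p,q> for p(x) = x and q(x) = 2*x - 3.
<p,q> = 4/3

Expand the product: p(x)·q(x) = 2*x^2 - 3*x.
∫_{-1}^{1} of each monomial x^k gives [2/(k+1) if k even, 0 if k odd]. Integrating term-by-term (or equivalently evaluating the antiderivative F(x) = 2*x^3/3 - 3*x^2/2 at the endpoints):
  F(1) − F(−1) = -5/6 − (-13/6) = 4/3.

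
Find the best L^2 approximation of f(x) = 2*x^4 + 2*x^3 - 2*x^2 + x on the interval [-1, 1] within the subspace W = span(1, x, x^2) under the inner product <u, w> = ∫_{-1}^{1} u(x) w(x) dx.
g(x) = -2*x^2/7 + 11*x/5 - 6/35

The best approximation g ∈ W is the orthogonal projection of f onto W. Writing g = a_0 + a_1 x + a_2 x^2, the coefficients solve the normal equations G · a = b where
  G_{ij} = <φ_i, φ_j> and b_i = <f, φ_i>, with φ_0 = 1, φ_1 = x, φ_2 = x^2.
G =
  [2, 0, 2/3]
  [0, 2/3, 0]
  [2/3, 0, 2/5],
b = (-8/15, 22/15, -8/35).
Solving gives a_0 = -6/35, a_1 = 11/5, a_2 = -2/7, so
  g(x) = -2*x^2/7 + 11*x/5 - 6/35.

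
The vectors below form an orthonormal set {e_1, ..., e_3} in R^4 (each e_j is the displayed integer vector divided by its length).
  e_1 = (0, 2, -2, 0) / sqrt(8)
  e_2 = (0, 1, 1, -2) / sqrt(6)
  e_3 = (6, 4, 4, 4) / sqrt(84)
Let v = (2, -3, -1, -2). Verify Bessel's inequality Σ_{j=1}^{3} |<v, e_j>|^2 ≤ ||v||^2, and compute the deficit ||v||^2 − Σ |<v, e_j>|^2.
Σ |<v, e_j>|^2 = 26/7; ||v||^2 = 18; deficit = 100/7

Write each e_j = u_j / sqrt(<u_j, u_j>) where u_j is the displayed integer vector. Then <v, e_j> = <v, u_j> / sqrt(<u_j, u_j>), so |<v, e_j>|^2 = <v, u_j>^2 / <u_j, u_j>.
Coefficients: <v, e_1> = -4/sqrt(8), <v, e_2> = 0/sqrt(6), <v, e_3> = -12/sqrt(84).
Square and sum: Σ |<v, e_j>|^2 = 26/7.
Compute ||v||^2 = v·v = 18.
Deficit = 18 − 26/7 = 100/7 ≥ 0, confirming Bessel's inequality. (The deficit equals ||v − Σ <v,e_j> e_j||^2, the squared distance from v to span{e_j}.)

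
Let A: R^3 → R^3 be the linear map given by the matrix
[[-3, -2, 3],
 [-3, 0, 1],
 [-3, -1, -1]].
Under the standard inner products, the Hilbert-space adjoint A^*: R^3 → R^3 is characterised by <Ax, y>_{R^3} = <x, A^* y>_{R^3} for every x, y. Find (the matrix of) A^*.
A^* = A^T =
[[-3, -3, -3],
 [-2, 0, -1],
 [3, 1, -1]]

For real matrices with standard dot products, the defining identity <Ax, y> = <x, A^* y> gives (Ax)^T y = x^T (A^*) y, i.e. x^T A^T y = x^T (A^*) y. Since this holds for all x, y, we must have A^* = A^T. Therefore
A^* =
[[-3, -3, -3],
 [-2, 0, -1],
 [3, 1, -1]].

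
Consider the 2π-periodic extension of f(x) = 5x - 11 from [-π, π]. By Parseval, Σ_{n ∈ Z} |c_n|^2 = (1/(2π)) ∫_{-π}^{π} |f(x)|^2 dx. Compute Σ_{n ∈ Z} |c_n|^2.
Σ |c_n|^2 = 25π^2/3 + 121

Expand and integrate term by term over [-π, π]:
  ∫ (5x)^2 dx = 25·(2π^3/3); ∫ 2·5·(-11)·x dx = 0 (odd integrand); ∫ (-11)^2 dx = 121·2π.
So (1/(2π)) ∫_{-π}^{π} (5x - 11)^2 dx = 25π^2/3 + 121 = 25π^2/3 + 121.
Parseval ⇒ Σ |c_n|^2 = 25π^2/3 + 121.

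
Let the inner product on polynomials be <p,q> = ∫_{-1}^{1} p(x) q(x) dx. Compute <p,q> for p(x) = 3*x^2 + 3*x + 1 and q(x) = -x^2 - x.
<p,q> = -58/15

Expand the product: p(x)·q(x) = -3*x^4 - 6*x^3 - 4*x^2 - x.
∫_{-1}^{1} of each monomial x^k gives [2/(k+1) if k even, 0 if k odd]. Integrating term-by-term (or equivalently evaluating the antiderivative F(x) = -3*x^5/5 - 3*x^4/2 - 4*x^3/3 - x^2/2 at the endpoints):
  F(1) − F(−1) = -59/15 − (-1/15) = -58/15.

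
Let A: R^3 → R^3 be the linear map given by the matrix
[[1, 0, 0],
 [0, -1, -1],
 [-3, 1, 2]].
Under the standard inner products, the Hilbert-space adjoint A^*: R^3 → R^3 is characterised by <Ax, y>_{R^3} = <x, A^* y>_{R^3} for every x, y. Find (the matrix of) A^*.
A^* = A^T =
[[1, 0, -3],
 [0, -1, 1],
 [0, -1, 2]]

For real matrices with standard dot products, the defining identity <Ax, y> = <x, A^* y> gives (Ax)^T y = x^T (A^*) y, i.e. x^T A^T y = x^T (A^*) y. Since this holds for all x, y, we must have A^* = A^T. Therefore
A^* =
[[1, 0, -3],
 [0, -1, 1],
 [0, -1, 2]].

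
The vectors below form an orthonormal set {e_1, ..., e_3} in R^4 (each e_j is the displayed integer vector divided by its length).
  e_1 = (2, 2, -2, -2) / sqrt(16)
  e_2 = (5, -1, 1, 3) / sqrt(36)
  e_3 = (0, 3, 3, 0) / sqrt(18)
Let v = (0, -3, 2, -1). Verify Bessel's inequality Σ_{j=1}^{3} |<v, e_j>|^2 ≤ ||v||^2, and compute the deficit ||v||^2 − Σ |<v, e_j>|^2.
Σ |<v, e_j>|^2 = 83/18; ||v||^2 = 14; deficit = 169/18

Write each e_j = u_j / sqrt(<u_j, u_j>) where u_j is the displayed integer vector. Then <v, e_j> = <v, u_j> / sqrt(<u_j, u_j>), so |<v, e_j>|^2 = <v, u_j>^2 / <u_j, u_j>.
Coefficients: <v, e_1> = -8/sqrt(16), <v, e_2> = 2/sqrt(36), <v, e_3> = -3/sqrt(18).
Square and sum: Σ |<v, e_j>|^2 = 83/18.
Compute ||v||^2 = v·v = 14.
Deficit = 14 − 83/18 = 169/18 ≥ 0, confirming Bessel's inequality. (The deficit equals ||v − Σ <v,e_j> e_j||^2, the squared distance from v to span{e_j}.)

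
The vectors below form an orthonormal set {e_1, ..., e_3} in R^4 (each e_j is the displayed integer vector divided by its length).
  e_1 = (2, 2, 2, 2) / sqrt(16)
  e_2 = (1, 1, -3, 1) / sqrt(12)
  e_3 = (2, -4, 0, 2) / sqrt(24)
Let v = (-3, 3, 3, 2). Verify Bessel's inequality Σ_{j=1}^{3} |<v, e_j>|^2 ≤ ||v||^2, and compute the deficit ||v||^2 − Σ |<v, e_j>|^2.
Σ |<v, e_j>|^2 = 37/2; ||v||^2 = 31; deficit = 25/2

Write each e_j = u_j / sqrt(<u_j, u_j>) where u_j is the displayed integer vector. Then <v, e_j> = <v, u_j> / sqrt(<u_j, u_j>), so |<v, e_j>|^2 = <v, u_j>^2 / <u_j, u_j>.
Coefficients: <v, e_1> = 10/sqrt(16), <v, e_2> = -7/sqrt(12), <v, e_3> = -14/sqrt(24).
Square and sum: Σ |<v, e_j>|^2 = 37/2.
Compute ||v||^2 = v·v = 31.
Deficit = 31 − 37/2 = 25/2 ≥ 0, confirming Bessel's inequality. (The deficit equals ||v − Σ <v,e_j> e_j||^2, the squared distance from v to span{e_j}.)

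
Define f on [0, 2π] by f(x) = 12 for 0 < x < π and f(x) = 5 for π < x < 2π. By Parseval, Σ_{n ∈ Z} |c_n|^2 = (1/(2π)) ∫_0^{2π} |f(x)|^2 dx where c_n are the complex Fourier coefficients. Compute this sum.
Σ |c_n|^2 = 169/2

Parseval equates the L^2 energy of f (normalised by 1/(2π)) with the ℓ^2 sum of its Fourier coefficients: (1/(2π)) ∫_0^{2π} |f|^2 = Σ |c_n|^2.
Compute the left side: (1/(2π)) [∫_0^π 12^2 dx + ∫_π^{2π} 5^2 dx] = (1/(2π)) · (144π + 25π) = (144 + 25)/2 = 169/2.
So Σ_{n ∈ Z} |c_n|^2 = 169/2.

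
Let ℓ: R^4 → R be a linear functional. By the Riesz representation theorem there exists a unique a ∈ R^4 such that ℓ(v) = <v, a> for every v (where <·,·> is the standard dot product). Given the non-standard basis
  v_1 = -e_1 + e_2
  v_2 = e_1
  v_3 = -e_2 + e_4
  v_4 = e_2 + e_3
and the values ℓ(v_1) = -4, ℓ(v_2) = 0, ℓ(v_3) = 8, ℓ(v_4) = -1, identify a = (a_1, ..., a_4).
a = (0, -4, 3, 4)

Write a = (a_1, ..., a_4) in the standard basis. For each basis vector v_i, ℓ(v_i) = <v_i, a> is a linear equation in the a_j's. Collect the n equations into a matrix system V a = ℓ, where row i of V is v_i (expressed in the standard basis). Since V is invertible (lower-triangular with 1s on the diagonal, up to permutation), solve by back-substitution:
  V =
[[-1, 1, 0, 0],
 [1, 0, 0, 0],
 [0, -1, 0, 1],
 [0, 1, 1, 0]]
  V a = (-4, 0, 8, -1)
Solving gives a = (0, -4, 3, 4).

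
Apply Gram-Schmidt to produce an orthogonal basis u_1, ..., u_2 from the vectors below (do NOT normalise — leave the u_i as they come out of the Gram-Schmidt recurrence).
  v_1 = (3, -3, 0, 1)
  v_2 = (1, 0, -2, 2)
Orthogonal basis:
  u_1 = (3, -3, 0, 1)
  u_2 = (4/19, 15/19, -2, 33/19)

Apply the Gram-Schmidt recurrence
  u_1 = v_1
  u_i = v_i − Σ_{j<i} ((v_i · u_j) / (u_j · u_j)) · u_j.

Step by step this gives:
  u_1 = (3, -3, 0, 1)
  u_2 = (4/19, 15/19, -2, 33/19)

Orthogonality check:
  u_2 · u_1 = 0 (should be 0)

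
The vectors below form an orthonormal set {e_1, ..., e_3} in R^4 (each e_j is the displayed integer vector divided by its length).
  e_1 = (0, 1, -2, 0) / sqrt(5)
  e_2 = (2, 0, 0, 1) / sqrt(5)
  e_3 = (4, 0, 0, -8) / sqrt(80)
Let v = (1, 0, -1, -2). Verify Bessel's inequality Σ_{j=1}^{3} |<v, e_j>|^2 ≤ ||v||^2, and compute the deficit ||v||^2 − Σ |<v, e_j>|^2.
Σ |<v, e_j>|^2 = 29/5; ||v||^2 = 6; deficit = 1/5

Write each e_j = u_j / sqrt(<u_j, u_j>) where u_j is the displayed integer vector. Then <v, e_j> = <v, u_j> / sqrt(<u_j, u_j>), so |<v, e_j>|^2 = <v, u_j>^2 / <u_j, u_j>.
Coefficients: <v, e_1> = 2/sqrt(5), <v, e_2> = 0/sqrt(5), <v, e_3> = 20/sqrt(80).
Square and sum: Σ |<v, e_j>|^2 = 29/5.
Compute ||v||^2 = v·v = 6.
Deficit = 6 − 29/5 = 1/5 ≥ 0, confirming Bessel's inequality. (The deficit equals ||v − Σ <v,e_j> e_j||^2, the squared distance from v to span{e_j}.)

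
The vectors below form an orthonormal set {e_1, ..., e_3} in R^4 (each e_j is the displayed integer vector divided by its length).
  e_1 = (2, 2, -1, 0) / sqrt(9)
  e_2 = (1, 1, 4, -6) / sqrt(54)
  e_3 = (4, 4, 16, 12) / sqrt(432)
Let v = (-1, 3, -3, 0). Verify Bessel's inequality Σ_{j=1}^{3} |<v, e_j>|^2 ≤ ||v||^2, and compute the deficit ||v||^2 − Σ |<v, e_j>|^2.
Σ |<v, e_j>|^2 = 11; ||v||^2 = 19; deficit = 8

Write each e_j = u_j / sqrt(<u_j, u_j>) where u_j is the displayed integer vector. Then <v, e_j> = <v, u_j> / sqrt(<u_j, u_j>), so |<v, e_j>|^2 = <v, u_j>^2 / <u_j, u_j>.
Coefficients: <v, e_1> = 7/sqrt(9), <v, e_2> = -10/sqrt(54), <v, e_3> = -40/sqrt(432).
Square and sum: Σ |<v, e_j>|^2 = 11.
Compute ||v||^2 = v·v = 19.
Deficit = 19 − 11 = 8 ≥ 0, confirming Bessel's inequality. (The deficit equals ||v − Σ <v,e_j> e_j||^2, the squared distance from v to span{e_j}.)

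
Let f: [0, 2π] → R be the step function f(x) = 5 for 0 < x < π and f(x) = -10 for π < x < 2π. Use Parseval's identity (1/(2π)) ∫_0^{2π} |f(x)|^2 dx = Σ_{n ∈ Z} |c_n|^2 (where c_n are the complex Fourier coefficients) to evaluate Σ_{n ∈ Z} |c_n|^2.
Σ |c_n|^2 = 125/2

Parseval equates the L^2 energy of f (normalised by 1/(2π)) with the ℓ^2 sum of its Fourier coefficients: (1/(2π)) ∫_0^{2π} |f|^2 = Σ |c_n|^2.
Compute the left side: (1/(2π)) [∫_0^π 5^2 dx + ∫_π^{2π} (-10)^2 dx] = (1/(2π)) · (25π + 100π) = (25 + 100)/2 = 125/2.
So Σ_{n ∈ Z} |c_n|^2 = 125/2.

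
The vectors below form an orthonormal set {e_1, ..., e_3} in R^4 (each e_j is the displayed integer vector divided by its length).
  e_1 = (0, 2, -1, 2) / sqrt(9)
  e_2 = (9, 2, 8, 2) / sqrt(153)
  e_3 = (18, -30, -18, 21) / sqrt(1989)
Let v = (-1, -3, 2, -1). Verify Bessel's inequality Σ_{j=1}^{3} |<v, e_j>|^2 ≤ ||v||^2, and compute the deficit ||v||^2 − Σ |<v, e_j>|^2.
Σ |<v, e_j>|^2 = 146/13; ||v||^2 = 15; deficit = 49/13

Write each e_j = u_j / sqrt(<u_j, u_j>) where u_j is the displayed integer vector. Then <v, e_j> = <v, u_j> / sqrt(<u_j, u_j>), so |<v, e_j>|^2 = <v, u_j>^2 / <u_j, u_j>.
Coefficients: <v, e_1> = -10/sqrt(9), <v, e_2> = -1/sqrt(153), <v, e_3> = 15/sqrt(1989).
Square and sum: Σ |<v, e_j>|^2 = 146/13.
Compute ||v||^2 = v·v = 15.
Deficit = 15 − 146/13 = 49/13 ≥ 0, confirming Bessel's inequality. (The deficit equals ||v − Σ <v,e_j> e_j||^2, the squared distance from v to span{e_j}.)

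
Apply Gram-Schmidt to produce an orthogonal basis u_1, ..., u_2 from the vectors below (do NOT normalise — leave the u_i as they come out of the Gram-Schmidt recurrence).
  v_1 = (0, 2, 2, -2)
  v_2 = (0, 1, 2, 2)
Orthogonal basis:
  u_1 = (0, 2, 2, -2)
  u_2 = (0, 2/3, 5/3, 7/3)

Apply the Gram-Schmidt recurrence
  u_1 = v_1
  u_i = v_i − Σ_{j<i} ((v_i · u_j) / (u_j · u_j)) · u_j.

Step by step this gives:
  u_1 = (0, 2, 2, -2)
  u_2 = (0, 2/3, 5/3, 7/3)

Orthogonality check:
  u_2 · u_1 = 0 (should be 0)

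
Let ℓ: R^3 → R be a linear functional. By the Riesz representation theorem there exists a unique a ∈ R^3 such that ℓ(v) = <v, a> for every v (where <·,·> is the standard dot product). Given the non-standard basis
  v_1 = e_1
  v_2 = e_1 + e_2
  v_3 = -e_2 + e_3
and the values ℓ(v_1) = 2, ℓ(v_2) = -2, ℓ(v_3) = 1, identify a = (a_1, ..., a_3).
a = (2, -4, -3)

Write a = (a_1, ..., a_3) in the standard basis. For each basis vector v_i, ℓ(v_i) = <v_i, a> is a linear equation in the a_j's. Collect the n equations into a matrix system V a = ℓ, where row i of V is v_i (expressed in the standard basis). Since V is invertible (lower-triangular with 1s on the diagonal, up to permutation), solve by back-substitution:
  V =
[[1, 0, 0],
 [1, 1, 0],
 [0, -1, 1]]
  V a = (2, -2, 1)
Solving gives a = (2, -4, -3).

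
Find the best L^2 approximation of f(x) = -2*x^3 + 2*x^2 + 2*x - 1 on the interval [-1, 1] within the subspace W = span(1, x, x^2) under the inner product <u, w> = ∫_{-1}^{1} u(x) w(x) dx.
g(x) = 2*x^2 + 4*x/5 - 1

The best approximation g ∈ W is the orthogonal projection of f onto W. Writing g = a_0 + a_1 x + a_2 x^2, the coefficients solve the normal equations G · a = b where
  G_{ij} = <φ_i, φ_j> and b_i = <f, φ_i>, with φ_0 = 1, φ_1 = x, φ_2 = x^2.
G =
  [2, 0, 2/3]
  [0, 2/3, 0]
  [2/3, 0, 2/5],
b = (-2/3, 8/15, 2/15).
Solving gives a_0 = -1, a_1 = 4/5, a_2 = 2, so
  g(x) = 2*x^2 + 4*x/5 - 1.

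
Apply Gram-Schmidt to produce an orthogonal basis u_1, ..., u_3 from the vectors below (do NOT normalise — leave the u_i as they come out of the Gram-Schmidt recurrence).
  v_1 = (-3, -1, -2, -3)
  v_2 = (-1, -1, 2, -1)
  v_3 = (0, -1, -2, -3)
Orthogonal basis:
  u_1 = (-3, -1, -2, -3)
  u_2 = (-14/23, -20/23, 52/23, -14/23)
  u_3 = (63/38, -12/19, -3/19, -51/38)

Apply the Gram-Schmidt recurrence
  u_1 = v_1
  u_i = v_i − Σ_{j<i} ((v_i · u_j) / (u_j · u_j)) · u_j.

Step by step this gives:
  u_1 = (-3, -1, -2, -3)
  u_2 = (-14/23, -20/23, 52/23, -14/23)
  u_3 = (63/38, -12/19, -3/19, -51/38)

Orthogonality check:
  u_2 · u_1 = 0 (should be 0)
  u_3 · u_1 = 0 (should be 0)
  u_3 · u_2 = 0 (should be 0)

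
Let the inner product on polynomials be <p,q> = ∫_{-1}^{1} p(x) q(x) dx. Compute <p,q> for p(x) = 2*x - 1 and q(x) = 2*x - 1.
<p,q> = 14/3

Expand the product: p(x)·q(x) = 4*x^2 - 4*x + 1.
∫_{-1}^{1} of each monomial x^k gives [2/(k+1) if k even, 0 if k odd]. Integrating term-by-term (or equivalently evaluating the antiderivative F(x) = 4*x^3/3 - 2*x^2 + x at the endpoints):
  F(1) − F(−1) = 1/3 − (-13/3) = 14/3.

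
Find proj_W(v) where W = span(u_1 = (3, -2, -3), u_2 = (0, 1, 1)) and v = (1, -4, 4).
proj_W(v) = (-6/19, -1/19, 1/19)

Set up U = [u_1 | ... | u_2] ∈ R^(3×2). The projector onto W = col(U) is P = U (U^T U)^(-1) U^T.
Compute U^T U =
  [22, -5]
  [-5, 2],
and U^T v = (-1, 0).
Solve U^T U · c = U^T v for the coefficients: c = (-2/19, -5/19). The projection is proj_W(v) = U c.
Check: (v - proj_W(v)) · u_1 = 0  (should be 0).
Check: (v - proj_W(v)) · u_2 = 0  (should be 0).
Result: proj_W(v) = (-6/19, -1/19, 1/19).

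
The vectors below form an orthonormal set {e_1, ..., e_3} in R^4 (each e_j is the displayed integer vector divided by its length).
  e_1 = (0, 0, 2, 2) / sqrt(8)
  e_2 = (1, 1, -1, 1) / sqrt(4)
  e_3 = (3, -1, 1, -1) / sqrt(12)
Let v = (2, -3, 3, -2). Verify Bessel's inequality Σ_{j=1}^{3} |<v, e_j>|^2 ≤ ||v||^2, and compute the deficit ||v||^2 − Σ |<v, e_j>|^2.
Σ |<v, e_j>|^2 = 155/6; ||v||^2 = 26; deficit = 1/6

Write each e_j = u_j / sqrt(<u_j, u_j>) where u_j is the displayed integer vector. Then <v, e_j> = <v, u_j> / sqrt(<u_j, u_j>), so |<v, e_j>|^2 = <v, u_j>^2 / <u_j, u_j>.
Coefficients: <v, e_1> = 2/sqrt(8), <v, e_2> = -6/sqrt(4), <v, e_3> = 14/sqrt(12).
Square and sum: Σ |<v, e_j>|^2 = 155/6.
Compute ||v||^2 = v·v = 26.
Deficit = 26 − 155/6 = 1/6 ≥ 0, confirming Bessel's inequality. (The deficit equals ||v − Σ <v,e_j> e_j||^2, the squared distance from v to span{e_j}.)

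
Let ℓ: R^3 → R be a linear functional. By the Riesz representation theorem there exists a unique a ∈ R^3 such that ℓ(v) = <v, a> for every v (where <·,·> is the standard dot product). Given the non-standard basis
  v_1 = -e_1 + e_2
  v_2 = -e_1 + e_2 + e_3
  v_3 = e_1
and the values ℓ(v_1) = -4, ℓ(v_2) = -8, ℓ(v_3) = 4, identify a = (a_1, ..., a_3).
a = (4, 0, -4)

Write a = (a_1, ..., a_3) in the standard basis. For each basis vector v_i, ℓ(v_i) = <v_i, a> is a linear equation in the a_j's. Collect the n equations into a matrix system V a = ℓ, where row i of V is v_i (expressed in the standard basis). Since V is invertible (lower-triangular with 1s on the diagonal, up to permutation), solve by back-substitution:
  V =
[[-1, 1, 0],
 [-1, 1, 1],
 [1, 0, 0]]
  V a = (-4, -8, 4)
Solving gives a = (4, 0, -4).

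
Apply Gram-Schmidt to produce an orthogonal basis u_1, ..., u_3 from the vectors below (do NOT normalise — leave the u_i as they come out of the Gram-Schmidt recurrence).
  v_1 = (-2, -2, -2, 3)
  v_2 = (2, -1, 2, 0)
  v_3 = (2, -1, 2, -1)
Orthogonal basis:
  u_1 = (-2, -2, -2, 3)
  u_2 = (10/7, -11/7, 10/7, 6/7)
  u_3 = (-2/17, -8/17, -2/17, -8/17)

Apply the Gram-Schmidt recurrence
  u_1 = v_1
  u_i = v_i − Σ_{j<i} ((v_i · u_j) / (u_j · u_j)) · u_j.

Step by step this gives:
  u_1 = (-2, -2, -2, 3)
  u_2 = (10/7, -11/7, 10/7, 6/7)
  u_3 = (-2/17, -8/17, -2/17, -8/17)

Orthogonality check:
  u_2 · u_1 = 0 (should be 0)
  u_3 · u_1 = 0 (should be 0)
  u_3 · u_2 = 0 (should be 0)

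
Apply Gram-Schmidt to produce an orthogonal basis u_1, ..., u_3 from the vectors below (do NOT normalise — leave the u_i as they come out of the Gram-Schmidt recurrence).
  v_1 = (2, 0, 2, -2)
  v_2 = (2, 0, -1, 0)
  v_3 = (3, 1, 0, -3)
Orthogonal basis:
  u_1 = (2, 0, 2, -2)
  u_2 = (5/3, 0, -4/3, 1/3)
  u_3 = (-3/7, 1, -6/7, -9/7)

Apply the Gram-Schmidt recurrence
  u_1 = v_1
  u_i = v_i − Σ_{j<i} ((v_i · u_j) / (u_j · u_j)) · u_j.

Step by step this gives:
  u_1 = (2, 0, 2, -2)
  u_2 = (5/3, 0, -4/3, 1/3)
  u_3 = (-3/7, 1, -6/7, -9/7)

Orthogonality check:
  u_2 · u_1 = 0 (should be 0)
  u_3 · u_1 = 0 (should be 0)
  u_3 · u_2 = 0 (should be 0)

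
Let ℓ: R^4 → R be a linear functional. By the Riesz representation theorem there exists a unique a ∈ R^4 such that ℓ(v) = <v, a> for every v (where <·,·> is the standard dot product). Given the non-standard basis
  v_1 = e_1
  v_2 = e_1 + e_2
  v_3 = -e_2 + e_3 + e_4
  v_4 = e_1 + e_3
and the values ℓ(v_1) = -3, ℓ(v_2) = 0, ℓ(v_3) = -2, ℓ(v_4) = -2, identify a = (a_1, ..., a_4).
a = (-3, 3, 1, 0)

Write a = (a_1, ..., a_4) in the standard basis. For each basis vector v_i, ℓ(v_i) = <v_i, a> is a linear equation in the a_j's. Collect the n equations into a matrix system V a = ℓ, where row i of V is v_i (expressed in the standard basis). Since V is invertible (lower-triangular with 1s on the diagonal, up to permutation), solve by back-substitution:
  V =
[[1, 0, 0, 0],
 [1, 1, 0, 0],
 [0, -1, 1, 1],
 [1, 0, 1, 0]]
  V a = (-3, 0, -2, -2)
Solving gives a = (-3, 3, 1, 0).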